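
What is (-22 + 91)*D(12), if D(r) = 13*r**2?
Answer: 129168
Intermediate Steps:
(-22 + 91)*D(12) = (-22 + 91)*(13*12**2) = 69*(13*144) = 69*1872 = 129168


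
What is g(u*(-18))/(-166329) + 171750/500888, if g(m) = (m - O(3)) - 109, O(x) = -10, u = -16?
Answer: 1581796551/4628455564 ≈ 0.34175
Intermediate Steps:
g(m) = -99 + m (g(m) = (m - 1*(-10)) - 109 = (m + 10) - 109 = (10 + m) - 109 = -99 + m)
g(u*(-18))/(-166329) + 171750/500888 = (-99 - 16*(-18))/(-166329) + 171750/500888 = (-99 + 288)*(-1/166329) + 171750*(1/500888) = 189*(-1/166329) + 85875/250444 = -21/18481 + 85875/250444 = 1581796551/4628455564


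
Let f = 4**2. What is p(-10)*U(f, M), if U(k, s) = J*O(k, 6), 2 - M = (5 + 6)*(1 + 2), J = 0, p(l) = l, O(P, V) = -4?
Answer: 0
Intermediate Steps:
f = 16
M = -31 (M = 2 - (5 + 6)*(1 + 2) = 2 - 11*3 = 2 - 1*33 = 2 - 33 = -31)
U(k, s) = 0 (U(k, s) = 0*(-4) = 0)
p(-10)*U(f, M) = -10*0 = 0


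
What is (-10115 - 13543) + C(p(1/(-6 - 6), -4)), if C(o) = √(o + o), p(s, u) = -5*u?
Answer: -23658 + 2*√10 ≈ -23652.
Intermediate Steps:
C(o) = √2*√o (C(o) = √(2*o) = √2*√o)
(-10115 - 13543) + C(p(1/(-6 - 6), -4)) = (-10115 - 13543) + √2*√(-5*(-4)) = -23658 + √2*√20 = -23658 + √2*(2*√5) = -23658 + 2*√10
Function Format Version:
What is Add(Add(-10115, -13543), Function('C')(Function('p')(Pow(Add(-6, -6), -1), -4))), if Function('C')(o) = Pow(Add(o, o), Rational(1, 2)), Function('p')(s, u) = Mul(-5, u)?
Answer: Add(-23658, Mul(2, Pow(10, Rational(1, 2)))) ≈ -23652.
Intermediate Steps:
Function('C')(o) = Mul(Pow(2, Rational(1, 2)), Pow(o, Rational(1, 2))) (Function('C')(o) = Pow(Mul(2, o), Rational(1, 2)) = Mul(Pow(2, Rational(1, 2)), Pow(o, Rational(1, 2))))
Add(Add(-10115, -13543), Function('C')(Function('p')(Pow(Add(-6, -6), -1), -4))) = Add(Add(-10115, -13543), Mul(Pow(2, Rational(1, 2)), Pow(Mul(-5, -4), Rational(1, 2)))) = Add(-23658, Mul(Pow(2, Rational(1, 2)), Pow(20, Rational(1, 2)))) = Add(-23658, Mul(Pow(2, Rational(1, 2)), Mul(2, Pow(5, Rational(1, 2))))) = Add(-23658, Mul(2, Pow(10, Rational(1, 2))))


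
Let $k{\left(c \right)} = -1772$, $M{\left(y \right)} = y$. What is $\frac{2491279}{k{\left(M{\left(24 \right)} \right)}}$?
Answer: $- \frac{2491279}{1772} \approx -1405.9$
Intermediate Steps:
$\frac{2491279}{k{\left(M{\left(24 \right)} \right)}} = \frac{2491279}{-1772} = 2491279 \left(- \frac{1}{1772}\right) = - \frac{2491279}{1772}$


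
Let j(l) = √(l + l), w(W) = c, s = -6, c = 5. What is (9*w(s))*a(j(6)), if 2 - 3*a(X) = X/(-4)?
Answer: 30 + 15*√3/2 ≈ 42.990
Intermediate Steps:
w(W) = 5
j(l) = √2*√l (j(l) = √(2*l) = √2*√l)
a(X) = ⅔ + X/12 (a(X) = ⅔ - X/(3*(-4)) = ⅔ - X*(-1)/(3*4) = ⅔ - (-1)*X/12 = ⅔ + X/12)
(9*w(s))*a(j(6)) = (9*5)*(⅔ + (√2*√6)/12) = 45*(⅔ + (2*√3)/12) = 45*(⅔ + √3/6) = 30 + 15*√3/2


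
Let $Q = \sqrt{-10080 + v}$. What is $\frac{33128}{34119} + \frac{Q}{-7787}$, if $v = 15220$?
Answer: $\frac{33128}{34119} - \frac{2 \sqrt{1285}}{7787} \approx 0.96175$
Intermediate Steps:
$Q = 2 \sqrt{1285}$ ($Q = \sqrt{-10080 + 15220} = \sqrt{5140} = 2 \sqrt{1285} \approx 71.694$)
$\frac{33128}{34119} + \frac{Q}{-7787} = \frac{33128}{34119} + \frac{2 \sqrt{1285}}{-7787} = 33128 \cdot \frac{1}{34119} + 2 \sqrt{1285} \left(- \frac{1}{7787}\right) = \frac{33128}{34119} - \frac{2 \sqrt{1285}}{7787}$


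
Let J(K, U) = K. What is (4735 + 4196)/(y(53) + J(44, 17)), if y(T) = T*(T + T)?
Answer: 8931/5662 ≈ 1.5774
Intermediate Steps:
y(T) = 2*T**2 (y(T) = T*(2*T) = 2*T**2)
(4735 + 4196)/(y(53) + J(44, 17)) = (4735 + 4196)/(2*53**2 + 44) = 8931/(2*2809 + 44) = 8931/(5618 + 44) = 8931/5662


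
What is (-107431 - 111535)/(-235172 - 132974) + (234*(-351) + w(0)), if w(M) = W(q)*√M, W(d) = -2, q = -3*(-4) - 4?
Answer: -15118542299/184073 ≈ -82133.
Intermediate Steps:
q = 8 (q = 12 - 4 = 8)
w(M) = -2*√M
(-107431 - 111535)/(-235172 - 132974) + (234*(-351) + w(0)) = (-107431 - 111535)/(-235172 - 132974) + (234*(-351) - 2*√0) = -218966/(-368146) + (-82134 - 2*0) = -218966*(-1/368146) + (-82134 + 0) = 109483/184073 - 82134 = -15118542299/184073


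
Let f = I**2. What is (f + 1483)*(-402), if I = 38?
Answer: -1176654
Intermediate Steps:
f = 1444 (f = 38**2 = 1444)
(f + 1483)*(-402) = (1444 + 1483)*(-402) = 2927*(-402) = -1176654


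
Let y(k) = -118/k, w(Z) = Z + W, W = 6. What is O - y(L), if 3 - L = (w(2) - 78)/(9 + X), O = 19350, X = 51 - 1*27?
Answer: 3274044/169 ≈ 19373.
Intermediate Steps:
X = 24 (X = 51 - 27 = 24)
w(Z) = 6 + Z (w(Z) = Z + 6 = 6 + Z)
L = 169/33 (L = 3 - ((6 + 2) - 78)/(9 + 24) = 3 - (8 - 78)/33 = 3 - (-70)/33 = 3 - 1*(-70/33) = 3 + 70/33 = 169/33 ≈ 5.1212)
O - y(L) = 19350 - (-118)/169/33 = 19350 - (-118)*33/169 = 19350 - 1*(-3894/169) = 19350 + 3894/169 = 3274044/169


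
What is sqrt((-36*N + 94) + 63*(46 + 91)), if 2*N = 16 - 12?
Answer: sqrt(8653) ≈ 93.021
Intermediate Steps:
N = 2 (N = (16 - 12)/2 = (1/2)*4 = 2)
sqrt((-36*N + 94) + 63*(46 + 91)) = sqrt((-36*2 + 94) + 63*(46 + 91)) = sqrt((-72 + 94) + 63*137) = sqrt(22 + 8631) = sqrt(8653)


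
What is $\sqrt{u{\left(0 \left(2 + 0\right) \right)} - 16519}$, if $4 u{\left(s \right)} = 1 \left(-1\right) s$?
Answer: $i \sqrt{16519} \approx 128.53 i$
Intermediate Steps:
$u{\left(s \right)} = - \frac{s}{4}$ ($u{\left(s \right)} = \frac{1 \left(-1\right) s}{4} = \frac{\left(-1\right) s}{4} = - \frac{s}{4}$)
$\sqrt{u{\left(0 \left(2 + 0\right) \right)} - 16519} = \sqrt{- \frac{0 \left(2 + 0\right)}{4} - 16519} = \sqrt{- \frac{0 \cdot 2}{4} - 16519} = \sqrt{\left(- \frac{1}{4}\right) 0 - 16519} = \sqrt{0 - 16519} = \sqrt{-16519} = i \sqrt{16519}$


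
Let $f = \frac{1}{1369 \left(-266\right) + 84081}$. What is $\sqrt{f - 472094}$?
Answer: $\frac{i \sqrt{37031471318788999}}{280073} \approx 687.09 i$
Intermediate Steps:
$f = - \frac{1}{280073}$ ($f = \frac{1}{-364154 + 84081} = \frac{1}{-280073} = - \frac{1}{280073} \approx -3.5705 \cdot 10^{-6}$)
$\sqrt{f - 472094} = \sqrt{- \frac{1}{280073} - 472094} = \sqrt{- \frac{132220782863}{280073}} = \frac{i \sqrt{37031471318788999}}{280073}$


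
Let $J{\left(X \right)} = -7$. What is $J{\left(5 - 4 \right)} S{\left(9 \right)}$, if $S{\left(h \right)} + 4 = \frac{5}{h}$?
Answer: $\frac{217}{9} \approx 24.111$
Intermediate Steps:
$S{\left(h \right)} = -4 + \frac{5}{h}$
$J{\left(5 - 4 \right)} S{\left(9 \right)} = - 7 \left(-4 + \frac{5}{9}\right) = \left(-7\right) \left(- \frac{31}{9}\right) = \frac{217}{9}$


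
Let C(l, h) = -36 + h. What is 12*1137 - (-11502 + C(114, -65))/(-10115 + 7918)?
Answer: 29964265/2197 ≈ 13639.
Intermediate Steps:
12*1137 - (-11502 + C(114, -65))/(-10115 + 7918) = 12*1137 - (-11502 + (-36 - 65))/(-10115 + 7918) = 13644 - (-11502 - 101)/(-2197) = 13644 - (-11603)*(-1)/2197 = 13644 - 1*11603/2197 = 13644 - 11603/2197 = 29964265/2197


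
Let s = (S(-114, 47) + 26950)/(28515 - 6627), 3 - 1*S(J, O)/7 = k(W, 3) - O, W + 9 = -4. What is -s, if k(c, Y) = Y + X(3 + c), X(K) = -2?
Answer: -27293/21888 ≈ -1.2469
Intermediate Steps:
W = -13 (W = -9 - 4 = -13)
k(c, Y) = -2 + Y (k(c, Y) = Y - 2 = -2 + Y)
S(J, O) = 14 + 7*O (S(J, O) = 21 - 7*((-2 + 3) - O) = 21 - 7*(1 - O) = 21 + (-7 + 7*O) = 14 + 7*O)
s = 27293/21888 (s = ((14 + 7*47) + 26950)/(28515 - 6627) = ((14 + 329) + 26950)/21888 = (343 + 26950)*(1/21888) = 27293*(1/21888) = 27293/21888 ≈ 1.2469)
-s = -1*27293/21888 = -27293/21888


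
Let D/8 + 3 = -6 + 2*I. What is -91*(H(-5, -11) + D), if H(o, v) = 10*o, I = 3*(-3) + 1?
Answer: 22750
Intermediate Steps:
I = -8 (I = -9 + 1 = -8)
D = -200 (D = -24 + 8*(-6 + 2*(-8)) = -24 + 8*(-6 - 16) = -24 + 8*(-22) = -24 - 176 = -200)
-91*(H(-5, -11) + D) = -91*(10*(-5) - 200) = -91*(-50 - 200) = -91*(-250) = 22750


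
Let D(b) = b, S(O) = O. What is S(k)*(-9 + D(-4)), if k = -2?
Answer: 26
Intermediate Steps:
S(k)*(-9 + D(-4)) = -2*(-9 - 4) = -2*(-13) = 26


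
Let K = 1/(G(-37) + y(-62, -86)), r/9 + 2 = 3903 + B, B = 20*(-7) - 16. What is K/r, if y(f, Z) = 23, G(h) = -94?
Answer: -1/2393055 ≈ -4.1788e-7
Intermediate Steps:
B = -156 (B = -140 - 16 = -156)
r = 33705 (r = -18 + 9*(3903 - 156) = -18 + 9*3747 = -18 + 33723 = 33705)
K = -1/71 (K = 1/(-94 + 23) = 1/(-71) = -1/71 ≈ -0.014085)
K/r = -1/71/33705 = -1/71*1/33705 = -1/2393055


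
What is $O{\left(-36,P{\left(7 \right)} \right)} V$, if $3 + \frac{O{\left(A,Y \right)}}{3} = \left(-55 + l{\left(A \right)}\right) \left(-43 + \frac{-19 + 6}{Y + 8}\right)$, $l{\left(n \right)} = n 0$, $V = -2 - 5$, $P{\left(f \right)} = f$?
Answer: $-50603$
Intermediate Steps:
$V = -7$ ($V = -2 - 5 = -7$)
$l{\left(n \right)} = 0$
$O{\left(A,Y \right)} = 7086 + \frac{2145}{8 + Y}$ ($O{\left(A,Y \right)} = -9 + 3 \left(-55 + 0\right) \left(-43 + \frac{-19 + 6}{Y + 8}\right) = -9 + 3 \left(- 55 \left(-43 - \frac{13}{8 + Y}\right)\right) = -9 + 3 \left(2365 + \frac{715}{8 + Y}\right) = -9 + \left(7095 + \frac{2145}{8 + Y}\right) = 7086 + \frac{2145}{8 + Y}$)
$O{\left(-36,P{\left(7 \right)} \right)} V = \frac{3 \left(19611 + 2362 \cdot 7\right)}{8 + 7} \left(-7\right) = \frac{3 \left(19611 + 16534\right)}{15} \left(-7\right) = 3 \cdot \frac{1}{15} \cdot 36145 \left(-7\right) = 7229 \left(-7\right) = -50603$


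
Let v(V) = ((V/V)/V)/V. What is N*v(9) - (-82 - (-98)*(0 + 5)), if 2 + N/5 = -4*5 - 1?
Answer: -33163/81 ≈ -409.42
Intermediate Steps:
v(V) = V**(-2) (v(V) = (1/V)/V = 1/(V*V) = V**(-2))
N = -115 (N = -10 + 5*(-4*5 - 1) = -10 + 5*(-20 - 1) = -10 + 5*(-21) = -10 - 105 = -115)
N*v(9) - (-82 - (-98)*(0 + 5)) = -115/9**2 - (-82 - (-98)*(0 + 5)) = -115*1/81 - (-82 - (-98)*5) = -115/81 - (-82 - 98*(-5)) = -115/81 - (-82 + 490) = -115/81 - 1*408 = -115/81 - 408 = -33163/81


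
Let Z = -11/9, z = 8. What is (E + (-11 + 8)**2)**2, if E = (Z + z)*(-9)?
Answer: 2704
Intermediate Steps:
Z = -11/9 (Z = -11*1/9 = -11/9 ≈ -1.2222)
E = -61 (E = (-11/9 + 8)*(-9) = (61/9)*(-9) = -61)
(E + (-11 + 8)**2)**2 = (-61 + (-11 + 8)**2)**2 = (-61 + (-3)**2)**2 = (-61 + 9)**2 = (-52)**2 = 2704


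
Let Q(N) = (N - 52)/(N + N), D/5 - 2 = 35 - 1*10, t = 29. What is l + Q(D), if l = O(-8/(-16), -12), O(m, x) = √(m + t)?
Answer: 83/270 + √118/2 ≈ 5.7388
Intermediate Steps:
D = 135 (D = 10 + 5*(35 - 1*10) = 10 + 5*(35 - 10) = 10 + 5*25 = 10 + 125 = 135)
Q(N) = (-52 + N)/(2*N) (Q(N) = (-52 + N)/((2*N)) = (-52 + N)*(1/(2*N)) = (-52 + N)/(2*N))
O(m, x) = √(29 + m) (O(m, x) = √(m + 29) = √(29 + m))
l = √118/2 (l = √(29 - 8/(-16)) = √(29 - 8*(-1/16)) = √(29 + ½) = √(59/2) = √118/2 ≈ 5.4314)
l + Q(D) = √118/2 + (½)*(-52 + 135)/135 = √118/2 + (½)*(1/135)*83 = √118/2 + 83/270 = 83/270 + √118/2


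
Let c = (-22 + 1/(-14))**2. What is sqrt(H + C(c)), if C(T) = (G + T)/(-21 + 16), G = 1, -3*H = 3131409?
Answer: I*sqrt(5115113085)/70 ≈ 1021.7*I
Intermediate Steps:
c = 95481/196 (c = (-22 - 1/14)**2 = (-309/14)**2 = 95481/196 ≈ 487.15)
H = -1043803 (H = -1/3*3131409 = -1043803)
C(T) = -1/5 - T/5 (C(T) = (1 + T)/(-21 + 16) = (1 + T)/(-5) = (1 + T)*(-1/5) = -1/5 - T/5)
sqrt(H + C(c)) = sqrt(-1043803 + (-1/5 - 1/5*95481/196)) = sqrt(-1043803 + (-1/5 - 95481/980)) = sqrt(-1043803 - 95677/980) = sqrt(-1023022617/980) = I*sqrt(5115113085)/70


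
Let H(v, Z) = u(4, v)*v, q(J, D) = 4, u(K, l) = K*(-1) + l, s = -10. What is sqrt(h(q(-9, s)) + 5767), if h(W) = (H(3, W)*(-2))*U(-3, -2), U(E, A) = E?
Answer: sqrt(5749) ≈ 75.822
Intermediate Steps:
u(K, l) = l - K (u(K, l) = -K + l = l - K)
H(v, Z) = v*(-4 + v) (H(v, Z) = (v - 1*4)*v = (v - 4)*v = (-4 + v)*v = v*(-4 + v))
h(W) = -18 (h(W) = ((3*(-4 + 3))*(-2))*(-3) = ((3*(-1))*(-2))*(-3) = -3*(-2)*(-3) = 6*(-3) = -18)
sqrt(h(q(-9, s)) + 5767) = sqrt(-18 + 5767) = sqrt(5749)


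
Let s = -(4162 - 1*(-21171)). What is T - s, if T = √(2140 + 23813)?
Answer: 25333 + √25953 ≈ 25494.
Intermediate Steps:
T = √25953 ≈ 161.10
s = -25333 (s = -(4162 + 21171) = -1*25333 = -25333)
T - s = √25953 - 1*(-25333) = √25953 + 25333 = 25333 + √25953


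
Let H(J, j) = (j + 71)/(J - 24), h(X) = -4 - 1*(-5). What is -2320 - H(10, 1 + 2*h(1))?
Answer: -16203/7 ≈ -2314.7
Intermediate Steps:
h(X) = 1 (h(X) = -4 + 5 = 1)
H(J, j) = (71 + j)/(-24 + J)
-2320 - H(10, 1 + 2*h(1)) = -2320 - (71 + (1 + 2*1))/(-24 + 10) = -2320 - (71 + (1 + 2))/(-14) = -2320 - (-1)*(71 + 3)/14 = -2320 - (-1)*74/14 = -2320 - 1*(-37/7) = -2320 + 37/7 = -16203/7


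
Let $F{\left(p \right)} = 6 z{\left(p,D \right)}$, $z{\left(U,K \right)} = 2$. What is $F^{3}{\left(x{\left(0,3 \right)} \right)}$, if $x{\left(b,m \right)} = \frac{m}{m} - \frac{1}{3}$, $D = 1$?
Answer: $1728$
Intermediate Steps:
$x{\left(b,m \right)} = \frac{2}{3}$ ($x{\left(b,m \right)} = 1 - \frac{1}{3} = \frac{2}{3}$)
$F{\left(p \right)} = 12$ ($F{\left(p \right)} = 6 \cdot 2 = 12$)
$F^{3}{\left(x{\left(0,3 \right)} \right)} = 12^{3} = 1728$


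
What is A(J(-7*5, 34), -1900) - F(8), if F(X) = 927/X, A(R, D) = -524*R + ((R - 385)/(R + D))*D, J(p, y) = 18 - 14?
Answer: -1639205/632 ≈ -2593.7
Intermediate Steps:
J(p, y) = 4
A(R, D) = -524*R + D*(-385 + R)/(D + R) (A(R, D) = -524*R + ((-385 + R)/(D + R))*D = -524*R + D*(-385 + R)/(D + R))
A(J(-7*5, 34), -1900) - F(8) = (-524*4² - 385*(-1900) - 523*(-1900)*4)/(-1900 + 4) - 927/8 = (-524*16 + 731500 + 3974800)/(-1896) - 927/8 = -(-8384 + 731500 + 3974800)/1896 - 1*927/8 = -1/1896*4697916 - 927/8 = -391493/158 - 927/8 = -1639205/632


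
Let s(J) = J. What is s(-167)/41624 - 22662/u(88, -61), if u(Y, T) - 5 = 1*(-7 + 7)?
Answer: -943283923/208120 ≈ -4532.4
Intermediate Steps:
u(Y, T) = 5 (u(Y, T) = 5 + 1*(-7 + 7) = 5 + 1*0 = 5 + 0 = 5)
s(-167)/41624 - 22662/u(88, -61) = -167/41624 - 22662/5 = -943283923/208120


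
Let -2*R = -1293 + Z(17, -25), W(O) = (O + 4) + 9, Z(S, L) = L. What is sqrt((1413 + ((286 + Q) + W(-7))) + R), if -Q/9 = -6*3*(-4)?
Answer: 2*sqrt(429) ≈ 41.425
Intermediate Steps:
W(O) = 13 + O (W(O) = (4 + O) + 9 = 13 + O)
Q = -648 (Q = -9*(-6*3)*(-4) = -(-162)*(-4) = -9*72 = -648)
R = 659 (R = -(-1293 - 25)/2 = -1/2*(-1318) = 659)
sqrt((1413 + ((286 + Q) + W(-7))) + R) = sqrt((1413 + ((286 - 648) + (13 - 7))) + 659) = sqrt((1413 + (-362 + 6)) + 659) = sqrt((1413 - 356) + 659) = sqrt(1057 + 659) = sqrt(1716) = 2*sqrt(429)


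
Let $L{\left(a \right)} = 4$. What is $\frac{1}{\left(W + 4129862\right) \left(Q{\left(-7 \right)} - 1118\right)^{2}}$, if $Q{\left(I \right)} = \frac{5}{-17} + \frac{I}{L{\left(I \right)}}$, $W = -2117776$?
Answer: $\frac{136}{343285695230851} \approx 3.9617 \cdot 10^{-13}$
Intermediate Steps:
$Q{\left(I \right)} = - \frac{5}{17} + \frac{I}{4}$ ($Q{\left(I \right)} = \frac{5}{-17} + \frac{I}{4} = 5 \left(- \frac{1}{17}\right) + I \frac{1}{4} = - \frac{5}{17} + \frac{I}{4}$)
$\frac{1}{\left(W + 4129862\right) \left(Q{\left(-7 \right)} - 1118\right)^{2}} = \frac{1}{\left(-2117776 + 4129862\right) \left(\left(- \frac{5}{17} + \frac{1}{4} \left(-7\right)\right) - 1118\right)^{2}} = \frac{1}{2012086 \left(\left(- \frac{5}{17} - \frac{7}{4}\right) - 1118\right)^{2}} = \frac{1}{2012086 \left(- \frac{139}{68} - 1118\right)^{2}} = \frac{1}{2012086 \left(- \frac{76163}{68}\right)^{2}} = \frac{1}{2012086 \cdot \frac{5800802569}{4624}} = \frac{1}{2012086} \cdot \frac{4624}{5800802569} = \frac{136}{343285695230851}$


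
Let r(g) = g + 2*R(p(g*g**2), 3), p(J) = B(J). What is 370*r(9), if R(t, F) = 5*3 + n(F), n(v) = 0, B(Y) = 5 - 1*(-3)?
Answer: 14430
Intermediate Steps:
B(Y) = 8 (B(Y) = 5 + 3 = 8)
p(J) = 8
R(t, F) = 15 (R(t, F) = 5*3 + 0 = 15 + 0 = 15)
r(g) = 30 + g (r(g) = g + 2*15 = g + 30 = 30 + g)
370*r(9) = 370*(30 + 9) = 370*39 = 14430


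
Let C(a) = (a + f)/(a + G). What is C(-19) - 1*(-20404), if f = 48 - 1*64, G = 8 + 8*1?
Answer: 61247/3 ≈ 20416.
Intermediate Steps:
G = 16 (G = 8 + 8 = 16)
f = -16 (f = 48 - 64 = -16)
C(a) = (-16 + a)/(16 + a) (C(a) = (a - 16)/(a + 16) = (-16 + a)/(16 + a))
C(-19) - 1*(-20404) = (-16 - 19)/(16 - 19) - 1*(-20404) = -35/(-3) + 20404 = -⅓*(-35) + 20404 = 35/3 + 20404 = 61247/3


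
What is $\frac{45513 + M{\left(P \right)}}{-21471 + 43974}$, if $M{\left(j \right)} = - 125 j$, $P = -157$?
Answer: $\frac{65138}{22503} \approx 2.8946$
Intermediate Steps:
$\frac{45513 + M{\left(P \right)}}{-21471 + 43974} = \frac{45513 - -19625}{-21471 + 43974} = \frac{45513 + 19625}{22503} = 65138 \cdot \frac{1}{22503} = \frac{65138}{22503}$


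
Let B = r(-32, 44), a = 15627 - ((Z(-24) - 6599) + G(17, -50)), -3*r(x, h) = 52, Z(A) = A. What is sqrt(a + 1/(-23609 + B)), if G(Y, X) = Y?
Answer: 6*sqrt(3102635302631)/70879 ≈ 149.11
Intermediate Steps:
r(x, h) = -52/3 (r(x, h) = -1/3*52 = -52/3)
a = 22233 (a = 15627 - ((-24 - 6599) + 17) = 15627 - (-6623 + 17) = 15627 - 1*(-6606) = 15627 + 6606 = 22233)
B = -52/3 ≈ -17.333
sqrt(a + 1/(-23609 + B)) = sqrt(22233 + 1/(-23609 - 52/3)) = sqrt(22233 + 1/(-70879/3)) = sqrt(22233 - 3/70879) = sqrt(1575852804/70879) = 6*sqrt(3102635302631)/70879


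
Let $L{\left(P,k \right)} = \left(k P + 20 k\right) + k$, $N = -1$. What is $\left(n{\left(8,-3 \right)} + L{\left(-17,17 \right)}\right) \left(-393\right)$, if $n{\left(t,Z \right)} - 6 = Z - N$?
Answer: $-28296$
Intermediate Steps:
$L{\left(P,k \right)} = 21 k + P k$ ($L{\left(P,k \right)} = \left(P k + 20 k\right) + k = \left(20 k + P k\right) + k = 21 k + P k$)
$n{\left(t,Z \right)} = 7 + Z$ ($n{\left(t,Z \right)} = 6 + \left(Z - -1\right) = 6 + \left(Z + 1\right) = 6 + \left(1 + Z\right) = 7 + Z$)
$\left(n{\left(8,-3 \right)} + L{\left(-17,17 \right)}\right) \left(-393\right) = \left(\left(7 - 3\right) + 17 \left(21 - 17\right)\right) \left(-393\right) = \left(4 + 17 \cdot 4\right) \left(-393\right) = \left(4 + 68\right) \left(-393\right) = 72 \left(-393\right) = -28296$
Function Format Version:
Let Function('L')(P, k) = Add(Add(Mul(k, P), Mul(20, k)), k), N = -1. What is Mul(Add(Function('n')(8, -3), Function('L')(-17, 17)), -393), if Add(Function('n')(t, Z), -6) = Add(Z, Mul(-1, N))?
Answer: -28296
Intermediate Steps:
Function('L')(P, k) = Add(Mul(21, k), Mul(P, k)) (Function('L')(P, k) = Add(Add(Mul(P, k), Mul(20, k)), k) = Add(Add(Mul(20, k), Mul(P, k)), k) = Add(Mul(21, k), Mul(P, k)))
Function('n')(t, Z) = Add(7, Z) (Function('n')(t, Z) = Add(6, Add(Z, Mul(-1, -1))) = Add(6, Add(Z, 1)) = Add(6, Add(1, Z)) = Add(7, Z))
Mul(Add(Function('n')(8, -3), Function('L')(-17, 17)), -393) = Mul(Add(Add(7, -3), Mul(17, Add(21, -17))), -393) = Mul(Add(4, Mul(17, 4)), -393) = Mul(Add(4, 68), -393) = Mul(72, -393) = -28296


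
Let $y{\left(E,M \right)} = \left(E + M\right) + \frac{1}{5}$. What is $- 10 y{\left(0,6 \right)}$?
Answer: $-62$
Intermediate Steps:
$y{\left(E,M \right)} = \frac{1}{5} + E + M$ ($y{\left(E,M \right)} = \left(E + M\right) + \frac{1}{5} = \frac{1}{5} + E + M$)
$- 10 y{\left(0,6 \right)} = - 10 \left(\frac{1}{5} + 0 + 6\right) = \left(-10\right) \frac{31}{5} = -62$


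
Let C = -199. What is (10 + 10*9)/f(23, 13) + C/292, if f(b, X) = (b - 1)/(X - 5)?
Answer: 114611/3212 ≈ 35.682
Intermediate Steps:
f(b, X) = (-1 + b)/(-5 + X)
(10 + 10*9)/f(23, 13) + C/292 = (10 + 10*9)/(((-1 + 23)/(-5 + 13))) - 199/292 = (10 + 90)/((22/8)) - 199*1/292 = 100/(((⅛)*22)) - 199/292 = 100/(11/4) - 199/292 = 100*(4/11) - 199/292 = 400/11 - 199/292 = 114611/3212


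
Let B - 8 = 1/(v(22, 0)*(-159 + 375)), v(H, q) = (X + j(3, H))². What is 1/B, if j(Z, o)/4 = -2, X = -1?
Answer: 17496/139969 ≈ 0.12500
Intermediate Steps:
j(Z, o) = -8 (j(Z, o) = 4*(-2) = -8)
v(H, q) = 81 (v(H, q) = (-1 - 8)² = (-9)² = 81)
B = 139969/17496 (B = 8 + 1/(81*(-159 + 375)) = 8 + 1/(81*216) = 8 + 1/17496 = 139969/17496 ≈ 8.0001)
1/B = 1/(139969/17496) = 17496/139969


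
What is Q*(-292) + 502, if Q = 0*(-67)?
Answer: 502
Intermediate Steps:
Q = 0
Q*(-292) + 502 = 0*(-292) + 502 = 0 + 502 = 502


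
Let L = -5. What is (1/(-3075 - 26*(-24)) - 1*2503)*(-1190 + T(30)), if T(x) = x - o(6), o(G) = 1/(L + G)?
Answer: 55213686/19 ≈ 2.9060e+6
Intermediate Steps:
o(G) = 1/(-5 + G)
T(x) = -1 + x (T(x) = x - 1/(-5 + 6) = x - 1/1 = x - 1*1 = x - 1 = -1 + x)
(1/(-3075 - 26*(-24)) - 1*2503)*(-1190 + T(30)) = (1/(-3075 - 26*(-24)) - 1*2503)*(-1190 + (-1 + 30)) = (1/(-3075 + 624) - 2503)*(-1190 + 29) = (1/(-2451) - 2503)*(-1161) = (-1/2451 - 2503)*(-1161) = -6134854/2451*(-1161) = 55213686/19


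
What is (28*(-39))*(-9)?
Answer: 9828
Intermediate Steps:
(28*(-39))*(-9) = -1092*(-9) = 9828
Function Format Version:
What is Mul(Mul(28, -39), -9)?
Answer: 9828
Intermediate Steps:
Mul(Mul(28, -39), -9) = Mul(-1092, -9) = 9828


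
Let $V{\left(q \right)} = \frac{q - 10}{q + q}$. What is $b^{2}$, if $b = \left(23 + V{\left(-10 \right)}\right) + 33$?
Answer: $3249$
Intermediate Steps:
$V{\left(q \right)} = \frac{-10 + q}{2 q}$
$b = 57$ ($b = \left(23 + \frac{-10 - 10}{2 \left(-10\right)}\right) + 33 = \left(23 + \frac{1}{2} \left(- \frac{1}{10}\right) \left(-20\right)\right) + 33 = \left(23 + 1\right) + 33 = 24 + 33 = 57$)
$b^{2} = 57^{2} = 3249$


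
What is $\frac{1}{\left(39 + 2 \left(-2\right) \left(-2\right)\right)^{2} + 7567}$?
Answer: $\frac{1}{9776} \approx 0.00010229$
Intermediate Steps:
$\frac{1}{\left(39 + 2 \left(-2\right) \left(-2\right)\right)^{2} + 7567} = \frac{1}{\left(39 - -8\right)^{2} + 7567} = \frac{1}{\left(39 + 8\right)^{2} + 7567} = \frac{1}{47^{2} + 7567} = \frac{1}{2209 + 7567} = \frac{1}{9776}$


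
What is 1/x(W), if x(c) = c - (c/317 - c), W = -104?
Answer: -317/65832 ≈ -0.0048153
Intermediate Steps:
x(c) = 633*c/317 (x(c) = c - (c*(1/317) - c) = c - (c/317 - c) = c - (-316)*c/317 = c + 316*c/317 = 633*c/317)
1/x(W) = 1/((633/317)*(-104)) = 1/(-65832/317) = -317/65832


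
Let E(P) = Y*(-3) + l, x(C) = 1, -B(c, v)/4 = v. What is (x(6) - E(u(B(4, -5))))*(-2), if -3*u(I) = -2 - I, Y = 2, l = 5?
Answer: -4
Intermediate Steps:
B(c, v) = -4*v
u(I) = ⅔ + I/3 (u(I) = -(-2 - I)/3 = ⅔ + I/3)
E(P) = -1 (E(P) = 2*(-3) + 5 = -6 + 5 = -1)
(x(6) - E(u(B(4, -5))))*(-2) = (1 - 1*(-1))*(-2) = (1 + 1)*(-2) = 2*(-2) = -4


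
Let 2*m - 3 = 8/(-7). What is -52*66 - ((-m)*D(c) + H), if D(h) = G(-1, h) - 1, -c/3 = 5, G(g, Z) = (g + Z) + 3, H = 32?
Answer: -3477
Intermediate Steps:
G(g, Z) = 3 + Z + g (G(g, Z) = (Z + g) + 3 = 3 + Z + g)
c = -15 (c = -3*5 = -15)
D(h) = 1 + h (D(h) = (3 + h - 1) - 1 = (2 + h) - 1 = 1 + h)
m = 13/14 (m = 3/2 + (8/(-7))/2 = 3/2 + (8*(-⅐))/2 = 3/2 + (½)*(-8/7) = 3/2 - 4/7 = 13/14 ≈ 0.92857)
-52*66 - ((-m)*D(c) + H) = -52*66 - ((-1*13/14)*(1 - 15) + 32) = -3432 - (-13/14*(-14) + 32) = -3432 - (13 + 32) = -3432 - 1*45 = -3432 - 45 = -3477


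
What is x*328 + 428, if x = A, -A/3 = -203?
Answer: 200180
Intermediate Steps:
A = 609 (A = -3*(-203) = 609)
x = 609
x*328 + 428 = 609*328 + 428 = 199752 + 428 = 200180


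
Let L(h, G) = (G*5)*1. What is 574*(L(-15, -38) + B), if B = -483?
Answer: -386302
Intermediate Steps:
L(h, G) = 5*G (L(h, G) = (5*G)*1 = 5*G)
574*(L(-15, -38) + B) = 574*(5*(-38) - 483) = 574*(-190 - 483) = 574*(-673) = -386302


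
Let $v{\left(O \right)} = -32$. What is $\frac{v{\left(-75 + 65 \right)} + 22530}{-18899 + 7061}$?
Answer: $- \frac{11249}{5919} \approx -1.9005$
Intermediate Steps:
$\frac{v{\left(-75 + 65 \right)} + 22530}{-18899 + 7061} = \frac{-32 + 22530}{-18899 + 7061} = \frac{22498}{-11838} = 22498 \left(- \frac{1}{11838}\right) = - \frac{11249}{5919}$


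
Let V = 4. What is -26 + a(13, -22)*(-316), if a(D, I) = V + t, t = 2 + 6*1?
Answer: -3818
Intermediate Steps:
t = 8 (t = 2 + 6 = 8)
a(D, I) = 12 (a(D, I) = 4 + 8 = 12)
-26 + a(13, -22)*(-316) = -26 + 12*(-316) = -26 - 3792 = -3818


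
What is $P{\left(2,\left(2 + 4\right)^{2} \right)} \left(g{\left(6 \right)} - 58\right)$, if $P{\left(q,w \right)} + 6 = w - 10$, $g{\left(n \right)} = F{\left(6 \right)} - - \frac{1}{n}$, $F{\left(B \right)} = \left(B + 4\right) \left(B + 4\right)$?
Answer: $\frac{2530}{3} \approx 843.33$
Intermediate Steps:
$F{\left(B \right)} = \left(4 + B\right)^{2}$ ($F{\left(B \right)} = \left(4 + B\right) \left(4 + B\right) = \left(4 + B\right)^{2}$)
$g{\left(n \right)} = 100 + \frac{1}{n}$ ($g{\left(n \right)} = \left(4 + 6\right)^{2} - - \frac{1}{n} = 10^{2} + \frac{1}{n} = 100 + \frac{1}{n}$)
$P{\left(q,w \right)} = -16 + w$ ($P{\left(q,w \right)} = -6 + \left(w - 10\right) = -6 + \left(-10 + w\right) = -16 + w$)
$P{\left(2,\left(2 + 4\right)^{2} \right)} \left(g{\left(6 \right)} - 58\right) = \left(-16 + \left(2 + 4\right)^{2}\right) \left(\left(100 + \frac{1}{6}\right) - 58\right) = \left(-16 + 6^{2}\right) \left(\left(100 + \frac{1}{6}\right) - 58\right) = \left(-16 + 36\right) \left(\frac{601}{6} - 58\right) = 20 \cdot \frac{253}{6} = \frac{2530}{3}$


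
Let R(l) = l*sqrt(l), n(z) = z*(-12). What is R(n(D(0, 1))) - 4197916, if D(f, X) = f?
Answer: -4197916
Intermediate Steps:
n(z) = -12*z
R(l) = l**(3/2)
R(n(D(0, 1))) - 4197916 = (-12*0)**(3/2) - 4197916 = 0**(3/2) - 4197916 = 0 - 4197916 = -4197916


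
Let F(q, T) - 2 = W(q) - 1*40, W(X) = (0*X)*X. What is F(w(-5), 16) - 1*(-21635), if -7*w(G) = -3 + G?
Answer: 21597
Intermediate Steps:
w(G) = 3/7 - G/7 (w(G) = -(-3 + G)/7 = 3/7 - G/7)
W(X) = 0 (W(X) = 0*X = 0)
F(q, T) = -38 (F(q, T) = 2 + (0 - 1*40) = 2 + (0 - 40) = 2 - 40 = -38)
F(w(-5), 16) - 1*(-21635) = -38 - 1*(-21635) = -38 + 21635 = 21597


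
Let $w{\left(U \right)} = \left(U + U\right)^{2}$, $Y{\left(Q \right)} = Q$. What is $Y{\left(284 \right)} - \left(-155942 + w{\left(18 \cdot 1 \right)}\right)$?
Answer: $154930$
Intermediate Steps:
$w{\left(U \right)} = 4 U^{2}$ ($w{\left(U \right)} = \left(2 U\right)^{2} = 4 U^{2}$)
$Y{\left(284 \right)} - \left(-155942 + w{\left(18 \cdot 1 \right)}\right) = 284 - \left(-155942 + 4 \left(18 \cdot 1\right)^{2}\right) = 284 - \left(-155942 + 4 \cdot 18^{2}\right) = 284 - \left(-155942 + 4 \cdot 324\right) = 284 - \left(-155942 + 1296\right) = 284 - -154646 = 284 + 154646 = 154930$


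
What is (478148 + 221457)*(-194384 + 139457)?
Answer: -38427203835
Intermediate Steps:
(478148 + 221457)*(-194384 + 139457) = 699605*(-54927) = -38427203835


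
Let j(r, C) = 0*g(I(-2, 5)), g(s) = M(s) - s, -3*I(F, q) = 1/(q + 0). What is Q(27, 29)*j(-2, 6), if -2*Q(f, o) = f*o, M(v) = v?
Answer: 0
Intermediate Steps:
I(F, q) = -1/(3*q) (I(F, q) = -1/(3*(q + 0)) = -1/(3*q))
g(s) = 0 (g(s) = s - s = 0)
j(r, C) = 0 (j(r, C) = 0*0 = 0)
Q(f, o) = -f*o/2
Q(27, 29)*j(-2, 6) = -½*27*29*0 = -783/2*0 = 0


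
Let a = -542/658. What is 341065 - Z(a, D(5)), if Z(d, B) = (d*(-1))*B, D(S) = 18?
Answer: 112205507/329 ≈ 3.4105e+5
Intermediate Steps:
a = -271/329 (a = -542*1/658 = -271/329 ≈ -0.82371)
Z(d, B) = -B*d (Z(d, B) = (-d)*B = -B*d)
341065 - Z(a, D(5)) = 341065 - (-1)*18*(-271)/329 = 341065 - 1*4878/329 = 341065 - 4878/329 = 112205507/329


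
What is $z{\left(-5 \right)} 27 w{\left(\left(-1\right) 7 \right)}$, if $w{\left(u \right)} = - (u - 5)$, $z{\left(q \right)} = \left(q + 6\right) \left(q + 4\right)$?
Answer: $-324$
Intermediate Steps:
$z{\left(q \right)} = \left(4 + q\right) \left(6 + q\right)$ ($z{\left(q \right)} = \left(6 + q\right) \left(4 + q\right) = \left(4 + q\right) \left(6 + q\right)$)
$w{\left(u \right)} = 5 - u$ ($w{\left(u \right)} = - (-5 + u) = 5 - u$)
$z{\left(-5 \right)} 27 w{\left(\left(-1\right) 7 \right)} = \left(24 + \left(-5\right)^{2} + 10 \left(-5\right)\right) 27 \left(5 - \left(-1\right) 7\right) = \left(24 + 25 - 50\right) 27 \left(5 - -7\right) = \left(-1\right) 27 \left(5 + 7\right) = \left(-27\right) 12 = -324$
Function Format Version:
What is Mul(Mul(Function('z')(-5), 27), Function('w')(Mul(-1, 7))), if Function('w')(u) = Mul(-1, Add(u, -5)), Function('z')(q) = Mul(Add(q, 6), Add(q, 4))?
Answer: -324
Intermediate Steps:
Function('z')(q) = Mul(Add(4, q), Add(6, q)) (Function('z')(q) = Mul(Add(6, q), Add(4, q)) = Mul(Add(4, q), Add(6, q)))
Function('w')(u) = Add(5, Mul(-1, u)) (Function('w')(u) = Mul(-1, Add(-5, u)) = Add(5, Mul(-1, u)))
Mul(Mul(Function('z')(-5), 27), Function('w')(Mul(-1, 7))) = Mul(Mul(Add(24, Pow(-5, 2), Mul(10, -5)), 27), Add(5, Mul(-1, Mul(-1, 7)))) = Mul(Mul(Add(24, 25, -50), 27), Add(5, Mul(-1, -7))) = Mul(Mul(-1, 27), Add(5, 7)) = Mul(-27, 12) = -324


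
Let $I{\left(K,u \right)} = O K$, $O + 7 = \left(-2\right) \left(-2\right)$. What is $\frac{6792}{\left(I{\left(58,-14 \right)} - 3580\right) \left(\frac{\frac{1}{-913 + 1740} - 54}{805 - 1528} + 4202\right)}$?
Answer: $- \frac{2030539716}{4715978828023} \approx -0.00043057$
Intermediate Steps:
$O = -3$ ($O = -7 - -4 = -7 + 4 = -3$)
$I{\left(K,u \right)} = - 3 K$
$\frac{6792}{\left(I{\left(58,-14 \right)} - 3580\right) \left(\frac{\frac{1}{-913 + 1740} - 54}{805 - 1528} + 4202\right)} = \frac{6792}{\left(\left(-3\right) 58 - 3580\right) \left(\frac{\frac{1}{-913 + 1740} - 54}{805 - 1528} + 4202\right)} = \frac{6792}{\left(-174 - 3580\right) \left(\frac{\frac{1}{827} - 54}{-723} + 4202\right)} = \frac{6792}{\left(-3754\right) \left(\left(\frac{1}{827} - 54\right) \left(- \frac{1}{723}\right) + 4202\right)} = \frac{6792}{\left(-3754\right) \left(\left(- \frac{44657}{827}\right) \left(- \frac{1}{723}\right) + 4202\right)} = \frac{6792}{\left(-3754\right) \left(\frac{44657}{597921} + 4202\right)} = \frac{6792}{\left(-3754\right) \frac{2512508699}{597921}} = \frac{6792}{- \frac{9431957656046}{597921}} = 6792 \left(- \frac{597921}{9431957656046}\right) = - \frac{2030539716}{4715978828023}$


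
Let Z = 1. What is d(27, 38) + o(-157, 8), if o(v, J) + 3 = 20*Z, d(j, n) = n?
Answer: 55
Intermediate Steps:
o(v, J) = 17 (o(v, J) = -3 + 20*1 = -3 + 20 = 17)
d(27, 38) + o(-157, 8) = 38 + 17 = 55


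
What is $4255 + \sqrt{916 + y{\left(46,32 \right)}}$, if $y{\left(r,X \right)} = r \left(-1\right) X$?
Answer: $4255 + 2 i \sqrt{139} \approx 4255.0 + 23.58 i$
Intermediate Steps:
$y{\left(r,X \right)} = - X r$ ($y{\left(r,X \right)} = - r X = - X r$)
$4255 + \sqrt{916 + y{\left(46,32 \right)}} = 4255 + \sqrt{916 - 32 \cdot 46} = 4255 + \sqrt{916 - 1472} = 4255 + \sqrt{-556} = 4255 + 2 i \sqrt{139}$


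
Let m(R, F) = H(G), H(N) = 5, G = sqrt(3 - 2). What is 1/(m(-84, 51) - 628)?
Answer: -1/623 ≈ -0.0016051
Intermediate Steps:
G = 1 (G = sqrt(1) = 1)
m(R, F) = 5
1/(m(-84, 51) - 628) = 1/(5 - 628) = 1/(-623) = -1/623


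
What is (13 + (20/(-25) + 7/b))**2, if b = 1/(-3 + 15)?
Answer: 231361/25 ≈ 9254.4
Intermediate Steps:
b = 1/12 ≈ 0.083333
(13 + (20/(-25) + 7/b))**2 = (13 + (20/(-25) + 7/(1/12)))**2 = (13 + (20*(-1/25) + 7*12))**2 = (13 + (-4/5 + 84))**2 = (13 + 416/5)**2 = (481/5)**2 = 231361/25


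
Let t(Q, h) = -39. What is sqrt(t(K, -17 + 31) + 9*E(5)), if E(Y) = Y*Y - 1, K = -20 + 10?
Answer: sqrt(177) ≈ 13.304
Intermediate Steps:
K = -10
E(Y) = -1 + Y**2 (E(Y) = Y**2 - 1 = -1 + Y**2)
sqrt(t(K, -17 + 31) + 9*E(5)) = sqrt(-39 + 9*(-1 + 5**2)) = sqrt(-39 + 9*(-1 + 25)) = sqrt(-39 + 9*24) = sqrt(-39 + 216) = sqrt(177)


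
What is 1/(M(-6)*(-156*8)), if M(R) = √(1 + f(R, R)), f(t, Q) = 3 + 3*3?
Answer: -√13/16224 ≈ -0.00022224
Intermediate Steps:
f(t, Q) = 12 (f(t, Q) = 3 + 9 = 12)
M(R) = √13 (M(R) = √(1 + 12) = √13)
1/(M(-6)*(-156*8)) = 1/(√13*(-156*8)) = 1/(√13*(-1248)) = 1/(-1248*√13) = -√13/16224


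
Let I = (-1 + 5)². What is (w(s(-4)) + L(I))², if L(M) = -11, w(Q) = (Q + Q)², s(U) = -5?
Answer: 7921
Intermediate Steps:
w(Q) = 4*Q² (w(Q) = (2*Q)² = 4*Q²)
I = 16 (I = 4² = 16)
(w(s(-4)) + L(I))² = (4*(-5)² - 11)² = (4*25 - 11)² = (100 - 11)² = 89² = 7921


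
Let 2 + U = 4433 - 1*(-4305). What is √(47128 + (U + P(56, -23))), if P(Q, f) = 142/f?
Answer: √29548790/23 ≈ 236.34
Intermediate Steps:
U = 8736 (U = -2 + (4433 - 1*(-4305)) = -2 + (4433 + 4305) = -2 + 8738 = 8736)
√(47128 + (U + P(56, -23))) = √(47128 + (8736 + 142/(-23))) = √(47128 + (8736 + 142*(-1/23))) = √(47128 + (8736 - 142/23)) = √(47128 + 200786/23) = √(1284730/23) = √29548790/23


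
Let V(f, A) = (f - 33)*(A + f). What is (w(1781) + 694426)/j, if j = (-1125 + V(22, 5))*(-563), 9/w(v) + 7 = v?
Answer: 1231911733/1420239564 ≈ 0.86740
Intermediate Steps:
V(f, A) = (-33 + f)*(A + f)
w(v) = 9/(-7 + v)
j = 800586 (j = (-1125 + (22² - 33*5 - 33*22 + 5*22))*(-563) = (-1125 + (484 - 165 - 726 + 110))*(-563) = (-1125 - 297)*(-563) = -1422*(-563) = 800586)
(w(1781) + 694426)/j = (9/(-7 + 1781) + 694426)/800586 = (9/1774 + 694426)*(1/800586) = (1231911733/1774)*(1/800586) = 1231911733/1420239564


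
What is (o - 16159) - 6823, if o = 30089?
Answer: 7107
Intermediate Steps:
(o - 16159) - 6823 = (30089 - 16159) - 6823 = 13930 - 6823 = 7107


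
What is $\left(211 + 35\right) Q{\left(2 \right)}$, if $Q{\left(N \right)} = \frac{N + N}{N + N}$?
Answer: $246$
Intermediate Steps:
$Q{\left(N \right)} = 1$ ($Q{\left(N \right)} = \frac{2 N}{2 N} = 2 N \frac{1}{2 N} = 1$)
$\left(211 + 35\right) Q{\left(2 \right)} = \left(211 + 35\right) 1 = 246 \cdot 1 = 246$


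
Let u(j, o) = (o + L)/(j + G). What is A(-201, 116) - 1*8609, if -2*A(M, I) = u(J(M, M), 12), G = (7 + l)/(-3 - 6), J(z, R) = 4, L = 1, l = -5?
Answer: -585529/68 ≈ -8610.7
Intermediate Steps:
G = -2/9 (G = (7 - 5)/(-3 - 6) = 2/(-9) = 2*(-⅑) = -2/9 ≈ -0.22222)
u(j, o) = (1 + o)/(-2/9 + j) (u(j, o) = (o + 1)/(j - 2/9) = (1 + o)/(-2/9 + j))
A(M, I) = -117/68 (A(M, I) = -9*(1 + 12)/(2*(-2 + 9*4)) = -9*13/(2*(-2 + 36)) = -9*13/(2*34) = -½*117/34 = -117/68)
A(-201, 116) - 1*8609 = -117/68 - 1*8609 = -117/68 - 8609 = -585529/68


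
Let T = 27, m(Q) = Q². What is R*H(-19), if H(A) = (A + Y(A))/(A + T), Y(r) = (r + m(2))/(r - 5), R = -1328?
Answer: 12201/4 ≈ 3050.3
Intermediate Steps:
Y(r) = (4 + r)/(-5 + r) (Y(r) = (r + 2²)/(r - 5) = (r + 4)/(-5 + r) = (4 + r)/(-5 + r))
H(A) = (A + (4 + A)/(-5 + A))/(27 + A) (H(A) = (A + (4 + A)/(-5 + A))/(A + 27) = (A + (4 + A)/(-5 + A))/(27 + A))
R*H(-19) = -1328*(4 - 19 - 19*(-5 - 19))/((-5 - 19)*(27 - 19)) = -1328*(4 - 19 - 19*(-24))/((-24)*8) = -(-166)*(4 - 19 + 456)/(3*8) = -(-166)*441/(3*8) = -1328*(-147/64) = 12201/4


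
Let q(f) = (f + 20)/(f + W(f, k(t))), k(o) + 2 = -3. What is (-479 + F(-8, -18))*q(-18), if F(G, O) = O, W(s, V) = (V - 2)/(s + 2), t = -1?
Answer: 15904/281 ≈ 56.598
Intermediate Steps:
k(o) = -5 (k(o) = -2 - 3 = -5)
W(s, V) = (-2 + V)/(2 + s)
q(f) = (20 + f)/(f - 7/(2 + f)) (q(f) = (f + 20)/(f + (-2 - 5)/(2 + f)) = (20 + f)/(f - 7/(2 + f)))
(-479 + F(-8, -18))*q(-18) = (-479 - 18)*((2 - 18)*(20 - 18)/(-7 - 18*(2 - 18))) = -497*(-16)*2/(-7 - 18*(-16)) = -497*(-16)*2/(-7 + 288) = -497*(-16)*2/281 = -497*(-32/281) = 15904/281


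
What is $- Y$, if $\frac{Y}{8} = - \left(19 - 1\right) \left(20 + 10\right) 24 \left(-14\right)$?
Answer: $-1451520$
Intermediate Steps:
$Y = 1451520$ ($Y = 8 - \left(19 - 1\right) \left(20 + 10\right) 24 \left(-14\right) = 8 - 18 \cdot 30 \cdot 24 \left(-14\right) = 8 \left(-1\right) 540 \cdot 24 \left(-14\right) = 8 \left(-540\right) 24 \left(-14\right) = 8 \left(\left(-12960\right) \left(-14\right)\right) = 8 \cdot 181440 = 1451520$)
$- Y = \left(-1\right) 1451520 = -1451520$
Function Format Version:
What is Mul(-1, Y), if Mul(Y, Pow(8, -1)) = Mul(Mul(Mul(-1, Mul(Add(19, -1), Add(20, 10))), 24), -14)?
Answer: -1451520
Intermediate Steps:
Y = 1451520 (Y = Mul(8, Mul(Mul(Mul(-1, Mul(Add(19, -1), Add(20, 10))), 24), -14)) = Mul(8, Mul(Mul(Mul(-1, Mul(18, 30)), 24), -14)) = Mul(8, Mul(Mul(Mul(-1, 540), 24), -14)) = Mul(8, Mul(Mul(-540, 24), -14)) = Mul(8, Mul(-12960, -14)) = Mul(8, 181440) = 1451520)
Mul(-1, Y) = Mul(-1, 1451520) = -1451520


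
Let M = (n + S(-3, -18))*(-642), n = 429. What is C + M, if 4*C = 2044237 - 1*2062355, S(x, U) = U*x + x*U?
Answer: -698567/2 ≈ -3.4928e+5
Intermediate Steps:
S(x, U) = 2*U*x (S(x, U) = U*x + U*x = 2*U*x)
C = -9059/2 (C = (2044237 - 1*2062355)/4 = (2044237 - 2062355)/4 = (¼)*(-18118) = -9059/2 ≈ -4529.5)
M = -344754 (M = (429 + 2*(-18)*(-3))*(-642) = (429 + 108)*(-642) = 537*(-642) = -344754)
C + M = -9059/2 - 344754 = -698567/2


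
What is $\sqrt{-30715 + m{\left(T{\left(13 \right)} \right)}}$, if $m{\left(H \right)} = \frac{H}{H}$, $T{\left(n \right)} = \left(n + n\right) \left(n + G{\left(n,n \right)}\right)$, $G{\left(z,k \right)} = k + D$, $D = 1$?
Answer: $i \sqrt{30714} \approx 175.25 i$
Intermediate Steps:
$G{\left(z,k \right)} = 1 + k$ ($G{\left(z,k \right)} = k + 1 = 1 + k$)
$T{\left(n \right)} = 2 n \left(1 + 2 n\right)$ ($T{\left(n \right)} = \left(n + n\right) \left(n + \left(1 + n\right)\right) = 2 n \left(1 + 2 n\right)$)
$m{\left(H \right)} = 1$
$\sqrt{-30715 + m{\left(T{\left(13 \right)} \right)}} = \sqrt{-30715 + 1} = \sqrt{-30714} = i \sqrt{30714}$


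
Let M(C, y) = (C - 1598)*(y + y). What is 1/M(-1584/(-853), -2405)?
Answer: 853/6548863100 ≈ 1.3025e-7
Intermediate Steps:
M(C, y) = 2*y*(-1598 + C) (M(C, y) = (-1598 + C)*(2*y) = 2*y*(-1598 + C))
1/M(-1584/(-853), -2405) = 1/(2*(-2405)*(-1598 - 1584/(-853))) = 1/(2*(-2405)*(-1598 - 1584*(-1/853))) = 1/(2*(-2405)*(-1598 + 1584/853)) = 1/(2*(-2405)*(-1361510/853)) = 1/(6548863100/853) = 853/6548863100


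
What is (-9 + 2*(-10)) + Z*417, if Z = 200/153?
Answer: 26321/51 ≈ 516.10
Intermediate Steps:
Z = 200/153 (Z = 200*(1/153) = 200/153 ≈ 1.3072)
(-9 + 2*(-10)) + Z*417 = (-9 + 2*(-10)) + (200/153)*417 = (-9 - 20) + 27800/51 = -29 + 27800/51 = 26321/51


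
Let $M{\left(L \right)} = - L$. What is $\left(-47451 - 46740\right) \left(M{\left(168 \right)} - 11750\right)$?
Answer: $1122568338$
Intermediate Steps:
$\left(-47451 - 46740\right) \left(M{\left(168 \right)} - 11750\right) = \left(-47451 - 46740\right) \left(\left(-1\right) 168 - 11750\right) = - 94191 \left(-168 - 11750\right) = \left(-94191\right) \left(-11918\right) = 1122568338$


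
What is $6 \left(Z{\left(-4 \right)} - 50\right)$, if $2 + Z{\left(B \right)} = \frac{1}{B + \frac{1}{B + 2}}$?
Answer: $- \frac{940}{3} \approx -313.33$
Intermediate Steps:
$Z{\left(B \right)} = -2 + \frac{1}{B + \frac{1}{2 + B}}$ ($Z{\left(B \right)} = -2 + \frac{1}{B + \frac{1}{B + 2}} = -2 + \frac{1}{B + \frac{1}{2 + B}}$)
$6 \left(Z{\left(-4 \right)} - 50\right) = 6 \left(\left(-1\right) \left(-4\right) \frac{1}{1 + \left(-4\right)^{2} + 2 \left(-4\right)} \left(3 + 2 \left(-4\right)\right) - 50\right) = 6 \left(\left(-1\right) \left(-4\right) \frac{1}{1 + 16 - 8} \left(3 - 8\right) - 50\right) = 6 \left(\left(-1\right) \left(-4\right) \frac{1}{9} \left(-5\right) - 50\right) = 6 \left(- \frac{20}{9} - 50\right) = 6 \left(- \frac{470}{9}\right) = - \frac{940}{3}$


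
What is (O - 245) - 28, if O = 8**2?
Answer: -209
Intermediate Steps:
O = 64
(O - 245) - 28 = (64 - 245) - 28 = -181 - 28 = -209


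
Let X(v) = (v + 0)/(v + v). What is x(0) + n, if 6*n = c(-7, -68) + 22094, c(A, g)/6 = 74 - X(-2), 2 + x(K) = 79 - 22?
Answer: 22865/6 ≈ 3810.8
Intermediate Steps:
x(K) = 55 (x(K) = -2 + (79 - 22) = -2 + 57 = 55)
X(v) = ½ (X(v) = v/((2*v)) = v*(1/(2*v)) = ½)
c(A, g) = 441 (c(A, g) = 6*(74 - 1*½) = 6*(74 - ½) = 6*(147/2) = 441)
n = 22535/6 (n = (441 + 22094)/6 = (⅙)*22535 = 22535/6 ≈ 3755.8)
x(0) + n = 55 + 22535/6 = 22865/6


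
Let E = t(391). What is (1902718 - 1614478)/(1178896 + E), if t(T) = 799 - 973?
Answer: 144120/589361 ≈ 0.24454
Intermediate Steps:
t(T) = -174
E = -174
(1902718 - 1614478)/(1178896 + E) = (1902718 - 1614478)/(1178896 - 174) = 288240/1178722 = 288240*(1/1178722) = 144120/589361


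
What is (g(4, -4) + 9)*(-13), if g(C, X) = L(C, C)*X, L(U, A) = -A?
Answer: -325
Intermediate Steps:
g(C, X) = -C*X (g(C, X) = (-C)*X = -C*X)
(g(4, -4) + 9)*(-13) = (-1*4*(-4) + 9)*(-13) = (16 + 9)*(-13) = 25*(-13) = -325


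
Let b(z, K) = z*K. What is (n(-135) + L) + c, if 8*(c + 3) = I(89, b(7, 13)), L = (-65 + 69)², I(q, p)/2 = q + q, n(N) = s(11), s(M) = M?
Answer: 137/2 ≈ 68.500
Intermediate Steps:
n(N) = 11
b(z, K) = K*z
I(q, p) = 4*q (I(q, p) = 2*(q + q) = 2*(2*q) = 4*q)
L = 16 (L = 4² = 16)
c = 83/2 (c = -3 + (4*89)/8 = -3 + (⅛)*356 = -3 + 89/2 = 83/2 ≈ 41.500)
(n(-135) + L) + c = (11 + 16) + 83/2 = 27 + 83/2 = 137/2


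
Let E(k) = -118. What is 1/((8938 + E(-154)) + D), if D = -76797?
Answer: -1/67977 ≈ -1.4711e-5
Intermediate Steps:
1/((8938 + E(-154)) + D) = 1/((8938 - 118) - 76797) = 1/(8820 - 76797) = 1/(-67977) = -1/67977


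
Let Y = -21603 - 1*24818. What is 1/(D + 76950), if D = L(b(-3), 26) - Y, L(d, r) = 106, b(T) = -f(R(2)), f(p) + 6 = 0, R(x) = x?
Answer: 1/123477 ≈ 8.0987e-6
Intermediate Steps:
f(p) = -6 (f(p) = -6 + 0 = -6)
Y = -46421 (Y = -21603 - 24818 = -46421)
b(T) = 6 (b(T) = -1*(-6) = 6)
D = 46527 (D = 106 - 1*(-46421) = 106 + 46421 = 46527)
1/(D + 76950) = 1/(46527 + 76950) = 1/123477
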